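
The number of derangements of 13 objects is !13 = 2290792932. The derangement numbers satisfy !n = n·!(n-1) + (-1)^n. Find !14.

!14 = 14·2290792932 + 1 = 32071101049.

32071101049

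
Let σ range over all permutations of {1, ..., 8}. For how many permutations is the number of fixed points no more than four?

Sum C(8,i)·!(8-i) for i = 0..4:
  i=0: C(8,0)·!8 = 1·14833 = 14833
  i=1: C(8,1)·!7 = 8·1854 = 14832
  i=2: C(8,2)·!6 = 28·265 = 7420
  i=3: C(8,3)·!5 = 56·44 = 2464
  i=4: C(8,4)·!4 = 70·9 = 630
Total = 40179.

40179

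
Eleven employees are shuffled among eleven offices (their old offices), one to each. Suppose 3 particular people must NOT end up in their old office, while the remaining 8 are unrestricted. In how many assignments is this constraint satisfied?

30078720

Inclusion-exclusion on the 3 forbidden self-matches:
Σ_{j=0}^{3} (-1)^j C(3,j)(11-j)!
= C(3,0)·11! - C(3,1)·10! + C(3,2)·9! - C(3,3)·8!
= 39916800 - 10886400 + 1088640 - 40320
= 30078720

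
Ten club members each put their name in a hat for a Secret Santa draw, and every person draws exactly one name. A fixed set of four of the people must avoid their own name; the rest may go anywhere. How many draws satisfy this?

Let A_j be the event that the j-th constrained one is fixed. By inclusion-exclusion over the 4 events:
Σ_{j=0}^{4} (-1)^j C(4,j)(10-j)!
= C(4,0)·10! - C(4,1)·9! + C(4,2)·8! - C(4,3)·7! + C(4,4)·6!
= 3628800 - 1451520 + 241920 - 20160 + 720
= 2399760

2399760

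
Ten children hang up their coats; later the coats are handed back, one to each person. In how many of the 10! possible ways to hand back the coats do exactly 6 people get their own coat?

1890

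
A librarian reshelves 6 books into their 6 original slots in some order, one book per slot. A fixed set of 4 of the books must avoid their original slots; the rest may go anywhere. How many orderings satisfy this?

362

Let A_j be the event that the j-th constrained one is fixed. By inclusion-exclusion over the 4 events:
Σ_{j=0}^{4} (-1)^j C(4,j)(6-j)!
= C(4,0)·6! - C(4,1)·5! + C(4,2)·4! - C(4,3)·3! + C(4,4)·2!
= 720 - 480 + 144 - 24 + 2
= 362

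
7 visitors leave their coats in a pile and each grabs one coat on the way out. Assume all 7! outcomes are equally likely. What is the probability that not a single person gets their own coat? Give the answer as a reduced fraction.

103/280

Favorable outcomes: !7 = 1854.
Total outcomes: 7! = 5040.
Probability = 1854/5040 = 103/280.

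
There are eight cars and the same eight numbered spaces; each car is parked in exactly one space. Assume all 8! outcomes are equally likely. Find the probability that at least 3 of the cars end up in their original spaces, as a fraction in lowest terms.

647/8064

Favorable outcomes: Σ_{i≥3} C(8,i)·!(8-i) = 56·44 + 70·9 + 56·2 + 28·1 + 8·0 + 1·1 = 3235.
Total outcomes: 8! = 40320.
Probability = 3235/40320 = 647/8064.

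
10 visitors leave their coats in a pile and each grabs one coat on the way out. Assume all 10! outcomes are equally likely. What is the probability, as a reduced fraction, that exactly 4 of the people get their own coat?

53/3456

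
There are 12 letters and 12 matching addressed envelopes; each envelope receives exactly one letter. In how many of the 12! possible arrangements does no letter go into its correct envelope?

176214841

!12 = 12! · Σ_{k=0}^{12} (-1)^k/k!
= 12! - 12!/1! + 12!/2! - 12!/3! + 12!/4! - 12!/5! + 12!/6! - 12!/7! + 12!/8! - 12!/9! + 12!/10! - 12!/11! + 12!/12!
= 479001600 - 479001600 + 239500800 - 79833600 + 19958400 - 3991680 + 665280 - 95040 + 11880 - 1320 + 132 - 12 + 1
= 176214841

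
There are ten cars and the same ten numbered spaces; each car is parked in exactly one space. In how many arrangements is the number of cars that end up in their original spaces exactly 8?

45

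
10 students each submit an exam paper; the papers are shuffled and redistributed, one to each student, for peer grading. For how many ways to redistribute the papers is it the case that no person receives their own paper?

1334961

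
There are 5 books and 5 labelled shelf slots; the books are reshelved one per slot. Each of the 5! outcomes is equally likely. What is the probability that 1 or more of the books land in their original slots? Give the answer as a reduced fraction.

19/30

Favorable outcomes: Σ_{i≥1} C(5,i)·!(5-i) = 5·9 + 10·2 + 10·1 + 5·0 + 1·1 = 76.
Total outcomes: 5! = 120.
Probability = 76/120 = 19/30.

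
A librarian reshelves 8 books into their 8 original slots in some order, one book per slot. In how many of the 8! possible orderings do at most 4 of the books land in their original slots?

Sum C(8,i)·!(8-i) for i = 0..4:
  i=0: C(8,0)·!8 = 1·14833 = 14833
  i=1: C(8,1)·!7 = 8·1854 = 14832
  i=2: C(8,2)·!6 = 28·265 = 7420
  i=3: C(8,3)·!5 = 56·44 = 2464
  i=4: C(8,4)·!4 = 70·9 = 630
Total = 40179.

40179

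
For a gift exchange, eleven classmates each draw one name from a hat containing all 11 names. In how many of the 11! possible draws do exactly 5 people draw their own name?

122430

Choose which 5 of the 11 are fixed: C(11,5) = 462.
The remaining 6 must be deranged: !6 = 265.
Total: 462 × 265 = 122430.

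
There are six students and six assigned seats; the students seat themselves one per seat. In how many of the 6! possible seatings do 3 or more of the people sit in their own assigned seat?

56

Sum C(6,i)·!(6-i) for i = 3..6:
  i=3: C(6,3)·!3 = 20·2 = 40
  i=4: C(6,4)·!2 = 15·1 = 15
  i=5: C(6,5)·!1 = 6·0 = 0
  i=6: C(6,6)·!0 = 1·1 = 1
Total = 56.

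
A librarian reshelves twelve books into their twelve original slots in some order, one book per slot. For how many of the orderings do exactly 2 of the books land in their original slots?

88107426

Choose which 2 of the 12 are fixed: C(12,2) = 66.
The other 10 form a derangement: !10 = 1334961.
Total: 66 × 1334961 = 88107426.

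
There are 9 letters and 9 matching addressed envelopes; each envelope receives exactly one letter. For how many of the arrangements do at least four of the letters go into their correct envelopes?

6883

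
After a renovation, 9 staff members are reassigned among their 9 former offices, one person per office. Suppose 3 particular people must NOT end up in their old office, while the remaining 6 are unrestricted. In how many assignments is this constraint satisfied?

Inclusion-exclusion on the 3 forbidden self-matches:
Σ_{j=0}^{3} (-1)^j C(3,j)(9-j)!
= C(3,0)·9! - C(3,1)·8! + C(3,2)·7! - C(3,3)·6!
= 362880 - 120960 + 15120 - 720
= 256320

256320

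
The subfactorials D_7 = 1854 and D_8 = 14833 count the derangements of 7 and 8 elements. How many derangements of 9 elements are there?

133496

D_9 = (9-1)·(D_8 + D_7) = 8·(14833 + 1854) = 8·16687 = 133496.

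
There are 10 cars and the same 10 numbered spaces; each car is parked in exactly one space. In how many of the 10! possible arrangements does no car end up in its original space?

1334961

!10 = 10! · Σ_{k=0}^{10} (-1)^k/k!
= 10! - 10!/1! + 10!/2! - 10!/3! + 10!/4! - 10!/5! + 10!/6! - 10!/7! + 10!/8! - 10!/9! + 10!/10!
= 3628800 - 3628800 + 1814400 - 604800 + 151200 - 30240 + 5040 - 720 + 90 - 10 + 1
= 1334961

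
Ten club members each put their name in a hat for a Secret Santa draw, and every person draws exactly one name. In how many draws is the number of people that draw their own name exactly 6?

1890

Pick the 6 fixed positions: C(10,6) = 210 ways.
The other 4 form a derangement: !4 = 9.
Total: 210 × 9 = 1890.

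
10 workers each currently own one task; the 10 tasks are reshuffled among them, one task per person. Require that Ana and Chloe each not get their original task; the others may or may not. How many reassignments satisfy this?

Inclusion-exclusion on the 2 forbidden self-matches:
Σ_{j=0}^{2} (-1)^j C(2,j)(10-j)!
= C(2,0)·10! - C(2,1)·9! + C(2,2)·8!
= 3628800 - 725760 + 40320
= 2943360

2943360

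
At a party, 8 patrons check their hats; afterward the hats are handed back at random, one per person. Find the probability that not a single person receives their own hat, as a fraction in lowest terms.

2119/5760

Favorable outcomes: !8 = 14833.
Total outcomes: 8! = 40320.
Probability = 14833/40320 = 2119/5760.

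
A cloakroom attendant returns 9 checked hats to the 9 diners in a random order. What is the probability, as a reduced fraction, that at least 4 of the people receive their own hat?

6883/362880

Favorable outcomes: Σ_{i≥4} C(9,i)·!(9-i) = 126·44 + 126·9 + 84·2 + 36·1 + 9·0 + 1·1 = 6883.
Total outcomes: 9! = 362880.
Probability = 6883/362880 = 6883/362880.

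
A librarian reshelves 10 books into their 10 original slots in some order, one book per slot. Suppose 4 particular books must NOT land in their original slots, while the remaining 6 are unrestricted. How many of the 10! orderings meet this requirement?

2399760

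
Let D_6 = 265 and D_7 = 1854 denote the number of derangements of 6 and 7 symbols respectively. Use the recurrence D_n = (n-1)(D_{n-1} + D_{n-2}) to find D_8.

D_8 = (8-1)·(D_7 + D_6) = 7·(1854 + 265) = 7·2119 = 14833.

14833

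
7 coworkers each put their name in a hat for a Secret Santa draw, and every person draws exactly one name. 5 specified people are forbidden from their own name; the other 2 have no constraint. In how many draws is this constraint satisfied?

Inclusion-exclusion on the 5 forbidden self-matches:
Σ_{j=0}^{5} (-1)^j C(5,j)(7-j)!
= C(5,0)·7! - C(5,1)·6! + C(5,2)·5! - C(5,3)·4! + C(5,4)·3! - C(5,5)·2!
= 5040 - 3600 + 1200 - 240 + 30 - 2
= 2428

2428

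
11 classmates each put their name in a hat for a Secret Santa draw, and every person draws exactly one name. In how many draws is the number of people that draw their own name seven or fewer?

# with exactly i fixed is C(11,i)·!(11-i); sum over i=0..7:
  i=0: C(11,0)·!11 = 1·14684570 = 14684570
  i=1: C(11,1)·!10 = 11·1334961 = 14684571
  i=2: C(11,2)·!9 = 55·133496 = 7342280
  i=3: C(11,3)·!8 = 165·14833 = 2447445
  i=4: C(11,4)·!7 = 330·1854 = 611820
  i=5: C(11,5)·!6 = 462·265 = 122430
  i=6: C(11,6)·!5 = 462·44 = 20328
  i=7: C(11,7)·!4 = 330·9 = 2970
Total = 39916414.

39916414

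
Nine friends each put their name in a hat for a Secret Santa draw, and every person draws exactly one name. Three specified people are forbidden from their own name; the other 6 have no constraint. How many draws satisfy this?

Inclusion-exclusion on the 3 forbidden self-matches:
Σ_{j=0}^{3} (-1)^j C(3,j)(9-j)!
= C(3,0)·9! - C(3,1)·8! + C(3,2)·7! - C(3,3)·6!
= 362880 - 120960 + 15120 - 720
= 256320

256320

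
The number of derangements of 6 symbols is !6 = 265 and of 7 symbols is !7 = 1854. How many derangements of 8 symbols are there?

!8 = (8-1)·(!7 + !6) = 7·(1854 + 265) = 7·2119 = 14833.

14833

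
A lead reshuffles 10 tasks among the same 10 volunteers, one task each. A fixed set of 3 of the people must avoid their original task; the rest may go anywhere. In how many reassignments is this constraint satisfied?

2656080

Let A_j be the event that the j-th constrained one is fixed. By inclusion-exclusion over the 3 events:
Σ_{j=0}^{3} (-1)^j C(3,j)(10-j)!
= C(3,0)·10! - C(3,1)·9! + C(3,2)·8! - C(3,3)·7!
= 3628800 - 1088640 + 120960 - 5040
= 2656080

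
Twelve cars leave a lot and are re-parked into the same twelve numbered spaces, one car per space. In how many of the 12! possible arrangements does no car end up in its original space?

176214841

By inclusion-exclusion, !12 = Σ (-1)^k · 12!/k! for k=0..12
= 12! - 12!/1! + 12!/2! - 12!/3! + 12!/4! - 12!/5! + 12!/6! - 12!/7! + 12!/8! - 12!/9! + 12!/10! - 12!/11! + 12!/12!
= 479001600 - 479001600 + 239500800 - 79833600 + 19958400 - 3991680 + 665280 - 95040 + 11880 - 1320 + 132 - 12 + 1
= 176214841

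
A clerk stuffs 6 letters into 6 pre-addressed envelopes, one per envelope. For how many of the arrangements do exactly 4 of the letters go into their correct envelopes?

15

Pick the 4 fixed positions: C(6,4) = 15 ways.
The remaining 2 must be deranged: !2 = 1.
Total: 15 × 1 = 15.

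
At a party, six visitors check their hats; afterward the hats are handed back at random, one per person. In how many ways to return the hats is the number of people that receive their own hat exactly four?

15

Choose which 4 of the 6 are fixed: C(6,4) = 15.
The remaining 2 must be deranged: !2 = 1.
Total: 15 × 1 = 15.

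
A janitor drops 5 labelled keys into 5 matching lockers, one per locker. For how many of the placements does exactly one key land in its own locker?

Pick the single fixed position: C(5,1) = 5 ways.
The remaining 4 must be deranged: !4 = 9.
Total: 5 × 9 = 45.

45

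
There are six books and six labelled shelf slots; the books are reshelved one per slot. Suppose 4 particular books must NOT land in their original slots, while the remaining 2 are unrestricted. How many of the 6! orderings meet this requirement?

Let A_j be the event that the j-th constrained one is fixed. By inclusion-exclusion over the 4 events:
Σ_{j=0}^{4} (-1)^j C(4,j)(6-j)!
= C(4,0)·6! - C(4,1)·5! + C(4,2)·4! - C(4,3)·3! + C(4,4)·2!
= 720 - 480 + 144 - 24 + 2
= 362

362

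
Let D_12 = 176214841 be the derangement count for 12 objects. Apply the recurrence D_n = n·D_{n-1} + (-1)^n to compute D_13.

2290792932

D_13 = 13·176214841 - 1 = 2290792932.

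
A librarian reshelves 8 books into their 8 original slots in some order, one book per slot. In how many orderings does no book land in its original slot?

14833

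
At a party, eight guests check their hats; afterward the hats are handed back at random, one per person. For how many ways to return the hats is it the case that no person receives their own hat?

14833

Recurrence: !8 = 7·(!7 + !6).
!8 = 7·(1854 + 265) = 7·2119 = 14833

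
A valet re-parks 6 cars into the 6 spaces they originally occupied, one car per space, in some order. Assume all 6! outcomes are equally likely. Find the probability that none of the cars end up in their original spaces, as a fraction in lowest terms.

53/144

Favorable outcomes: !6 = 265.
Total outcomes: 6! = 720.
Probability = 265/720 = 53/144.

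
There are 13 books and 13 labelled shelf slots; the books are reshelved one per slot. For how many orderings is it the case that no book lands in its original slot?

Recurrence: !13 = 12·(!12 + !11).
!13 = 12·(176214841 + 14684570) = 12·190899411 = 2290792932

2290792932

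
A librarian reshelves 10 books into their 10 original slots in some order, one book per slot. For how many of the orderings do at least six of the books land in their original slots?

Sum C(10,i)·!(10-i) for i = 6..10:
  i=6: C(10,6)·!4 = 210·9 = 1890
  i=7: C(10,7)·!3 = 120·2 = 240
  i=8: C(10,8)·!2 = 45·1 = 45
  i=9: C(10,9)·!1 = 10·0 = 0
  i=10: C(10,10)·!0 = 1·1 = 1
Total = 2176.

2176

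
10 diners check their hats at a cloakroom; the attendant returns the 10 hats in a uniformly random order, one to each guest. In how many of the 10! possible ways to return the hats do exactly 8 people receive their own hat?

45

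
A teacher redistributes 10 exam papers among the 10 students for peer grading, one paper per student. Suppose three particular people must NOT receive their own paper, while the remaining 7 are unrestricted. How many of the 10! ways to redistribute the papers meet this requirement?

2656080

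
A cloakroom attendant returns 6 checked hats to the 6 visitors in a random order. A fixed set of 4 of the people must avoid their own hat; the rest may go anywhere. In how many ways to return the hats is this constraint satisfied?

362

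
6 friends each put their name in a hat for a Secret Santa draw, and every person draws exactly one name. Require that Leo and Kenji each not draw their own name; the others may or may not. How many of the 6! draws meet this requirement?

Inclusion-exclusion on the 2 forbidden self-matches:
Σ_{j=0}^{2} (-1)^j C(2,j)(6-j)!
= C(2,0)·6! - C(2,1)·5! + C(2,2)·4!
= 720 - 240 + 24
= 504

504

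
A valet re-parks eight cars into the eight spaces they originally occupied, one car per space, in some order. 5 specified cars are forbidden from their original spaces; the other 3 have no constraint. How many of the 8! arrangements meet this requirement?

Inclusion-exclusion on the 5 forbidden self-matches:
Σ_{j=0}^{5} (-1)^j C(5,j)(8-j)!
= C(5,0)·8! - C(5,1)·7! + C(5,2)·6! - C(5,3)·5! + C(5,4)·4! - C(5,5)·3!
= 40320 - 25200 + 7200 - 1200 + 120 - 6
= 21234

21234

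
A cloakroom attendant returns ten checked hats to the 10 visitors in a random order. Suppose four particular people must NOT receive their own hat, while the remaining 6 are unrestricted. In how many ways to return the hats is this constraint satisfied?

2399760

Let A_j be the event that the j-th constrained one is fixed. By inclusion-exclusion over the 4 events:
Σ_{j=0}^{4} (-1)^j C(4,j)(10-j)!
= C(4,0)·10! - C(4,1)·9! + C(4,2)·8! - C(4,3)·7! + C(4,4)·6!
= 3628800 - 1451520 + 241920 - 20160 + 720
= 2399760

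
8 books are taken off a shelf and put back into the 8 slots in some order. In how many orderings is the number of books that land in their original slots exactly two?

7420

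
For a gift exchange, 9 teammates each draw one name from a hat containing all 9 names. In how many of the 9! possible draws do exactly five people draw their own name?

Pick the 5 fixed positions: C(9,5) = 126 ways.
The remaining 4 must be deranged: !4 = 9.
Total: 126 × 9 = 1134.

1134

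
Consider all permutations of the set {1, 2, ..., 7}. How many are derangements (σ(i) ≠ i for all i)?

!7 = 7! · Σ_{k=0}^{7} (-1)^k/k!
= 7! - 7!/1! + 7!/2! - 7!/3! + 7!/4! - 7!/5! + 7!/6! - 7!/7!
= 5040 - 5040 + 2520 - 840 + 210 - 42 + 7 - 1
= 1854

1854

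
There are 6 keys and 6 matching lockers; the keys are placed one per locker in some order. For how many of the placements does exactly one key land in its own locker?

264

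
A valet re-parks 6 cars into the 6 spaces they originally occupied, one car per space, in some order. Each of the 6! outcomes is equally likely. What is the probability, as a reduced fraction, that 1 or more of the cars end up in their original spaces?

Favorable outcomes: Σ_{i≥1} C(6,i)·!(6-i) = 6·44 + 15·9 + 20·2 + 15·1 + 6·0 + 1·1 = 455.
Total outcomes: 6! = 720.
Probability = 455/720 = 91/144.

91/144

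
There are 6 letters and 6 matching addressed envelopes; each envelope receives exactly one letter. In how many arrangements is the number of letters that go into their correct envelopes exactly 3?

40

Choose which 3 of the 6 are fixed: C(6,3) = 20.
The other 3 form a derangement: !3 = 2.
Total: 20 × 2 = 40.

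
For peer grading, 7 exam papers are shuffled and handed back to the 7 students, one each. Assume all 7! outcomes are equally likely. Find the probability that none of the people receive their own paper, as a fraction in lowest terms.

Favorable outcomes: !7 = 1854.
Total outcomes: 7! = 5040.
Probability = 1854/5040 = 103/280.

103/280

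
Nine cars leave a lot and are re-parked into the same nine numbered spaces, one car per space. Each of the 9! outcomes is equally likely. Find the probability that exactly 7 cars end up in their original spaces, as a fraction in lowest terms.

1/10080

Favorable outcomes: C(9,7)·!2 = 36·1 = 36.
Total outcomes: 9! = 362880.
Probability = 36/362880 = 1/10080.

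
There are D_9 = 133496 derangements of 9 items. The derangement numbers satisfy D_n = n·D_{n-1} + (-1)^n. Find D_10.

D_10 = 10·133496 + 1 = 1334961.

1334961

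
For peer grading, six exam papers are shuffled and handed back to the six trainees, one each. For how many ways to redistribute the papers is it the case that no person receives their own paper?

265

The number of derangements of 6 is !6 = Σ_{k=0}^{6} (-1)^k·6!/k!
= 6! - 6!/1! + 6!/2! - 6!/3! + 6!/4! - 6!/5! + 6!/6!
= 720 - 720 + 360 - 120 + 30 - 6 + 1
= 265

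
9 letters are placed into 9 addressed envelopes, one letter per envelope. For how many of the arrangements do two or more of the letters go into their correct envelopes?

# with exactly i fixed is C(9,i)·!(9-i); sum over i=2..9:
  i=2: C(9,2)·!7 = 36·1854 = 66744
  i=3: C(9,3)·!6 = 84·265 = 22260
  i=4: C(9,4)·!5 = 126·44 = 5544
  i=5: C(9,5)·!4 = 126·9 = 1134
  i=6: C(9,6)·!3 = 84·2 = 168
  i=7: C(9,7)·!2 = 36·1 = 36
  i=8: C(9,8)·!1 = 9·0 = 0
  i=9: C(9,9)·!0 = 1·1 = 1
Total = 95887.

95887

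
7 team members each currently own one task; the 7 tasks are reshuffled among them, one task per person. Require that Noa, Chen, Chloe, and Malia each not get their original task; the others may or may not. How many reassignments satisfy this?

Let A_j be the event that the j-th constrained one is fixed. By inclusion-exclusion over the 4 events:
Σ_{j=0}^{4} (-1)^j C(4,j)(7-j)!
= C(4,0)·7! - C(4,1)·6! + C(4,2)·5! - C(4,3)·4! + C(4,4)·3!
= 5040 - 2880 + 720 - 96 + 6
= 2790

2790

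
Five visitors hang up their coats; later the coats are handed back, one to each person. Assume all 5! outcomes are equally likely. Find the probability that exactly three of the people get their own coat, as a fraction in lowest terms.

1/12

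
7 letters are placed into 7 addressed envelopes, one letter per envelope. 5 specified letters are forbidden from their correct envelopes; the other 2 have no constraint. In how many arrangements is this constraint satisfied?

2428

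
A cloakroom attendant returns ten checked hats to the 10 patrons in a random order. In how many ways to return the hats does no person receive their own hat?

1334961

!10 is the nearest integer to 10!/e.
10! = 3628800, and 3628800/e ≈ 1334960.92, so !10 = 1334961.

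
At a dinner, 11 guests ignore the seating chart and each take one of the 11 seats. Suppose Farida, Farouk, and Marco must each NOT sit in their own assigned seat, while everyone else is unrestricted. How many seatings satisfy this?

30078720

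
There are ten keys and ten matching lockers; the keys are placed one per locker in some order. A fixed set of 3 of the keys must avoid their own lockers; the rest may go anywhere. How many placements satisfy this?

2656080

Let A_j be the event that the j-th constrained one is fixed. By inclusion-exclusion over the 3 events:
Σ_{j=0}^{3} (-1)^j C(3,j)(10-j)!
= C(3,0)·10! - C(3,1)·9! + C(3,2)·8! - C(3,3)·7!
= 3628800 - 1088640 + 120960 - 5040
= 2656080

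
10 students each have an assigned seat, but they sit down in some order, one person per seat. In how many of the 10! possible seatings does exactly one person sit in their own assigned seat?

Pick the single fixed position: C(10,1) = 10 ways.
The remaining 9 must be deranged: !9 = 133496.
Total: 10 × 133496 = 1334960.

1334960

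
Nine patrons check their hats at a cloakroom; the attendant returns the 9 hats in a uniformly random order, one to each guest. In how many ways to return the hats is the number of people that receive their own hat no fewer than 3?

29143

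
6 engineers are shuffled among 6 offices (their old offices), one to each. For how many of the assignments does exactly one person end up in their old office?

Choose which one of the 6 is fixed: C(6,1) = 6.
The remaining 5 must be deranged: !5 = 44.
Total: 6 × 44 = 264.

264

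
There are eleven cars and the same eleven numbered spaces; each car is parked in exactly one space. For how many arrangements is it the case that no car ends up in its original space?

14684570

Use !n = n·!(n-1) + (-1)^n.
!11 = 11·1334961 - 1 = 14684570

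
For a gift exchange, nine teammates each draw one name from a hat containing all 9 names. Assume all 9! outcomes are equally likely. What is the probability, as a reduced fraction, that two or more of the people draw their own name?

95887/362880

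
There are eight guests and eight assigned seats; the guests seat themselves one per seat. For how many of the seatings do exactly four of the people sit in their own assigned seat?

Choose which 4 of the 8 are fixed: C(8,4) = 70.
The remaining 4 must be deranged: !4 = 9.
Total: 70 × 9 = 630.

630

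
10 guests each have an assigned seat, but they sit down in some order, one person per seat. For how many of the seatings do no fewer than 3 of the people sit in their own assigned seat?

# with exactly i fixed is C(10,i)·!(10-i); sum over i=3..10:
  i=3: C(10,3)·!7 = 120·1854 = 222480
  i=4: C(10,4)·!6 = 210·265 = 55650
  i=5: C(10,5)·!5 = 252·44 = 11088
  i=6: C(10,6)·!4 = 210·9 = 1890
  i=7: C(10,7)·!3 = 120·2 = 240
  i=8: C(10,8)·!2 = 45·1 = 45
  i=9: C(10,9)·!1 = 10·0 = 0
  i=10: C(10,10)·!0 = 1·1 = 1
Total = 291394.

291394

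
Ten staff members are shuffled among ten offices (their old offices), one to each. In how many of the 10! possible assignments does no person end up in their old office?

1334961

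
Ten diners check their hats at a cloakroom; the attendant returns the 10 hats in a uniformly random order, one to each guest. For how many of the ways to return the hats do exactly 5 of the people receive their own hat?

11088

Choose which 5 of the 10 are fixed: C(10,5) = 252.
The other 5 form a derangement: !5 = 44.
Total: 252 × 44 = 11088.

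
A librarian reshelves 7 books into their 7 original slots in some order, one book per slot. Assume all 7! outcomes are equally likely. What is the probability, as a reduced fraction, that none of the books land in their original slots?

103/280

Favorable outcomes: !7 = 1854.
Total outcomes: 7! = 5040.
Probability = 1854/5040 = 103/280.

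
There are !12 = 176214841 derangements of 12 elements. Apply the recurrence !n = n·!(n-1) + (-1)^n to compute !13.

!13 = 13·176214841 - 1 = 2290792932.

2290792932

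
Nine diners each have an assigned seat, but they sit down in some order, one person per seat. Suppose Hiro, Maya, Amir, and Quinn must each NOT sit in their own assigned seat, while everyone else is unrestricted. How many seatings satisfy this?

229080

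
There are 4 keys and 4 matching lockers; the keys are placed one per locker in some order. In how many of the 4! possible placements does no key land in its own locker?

Recurrence: !4 = 3·(!3 + !2).
!4 = 3·(2 + 1) = 3·3 = 9

9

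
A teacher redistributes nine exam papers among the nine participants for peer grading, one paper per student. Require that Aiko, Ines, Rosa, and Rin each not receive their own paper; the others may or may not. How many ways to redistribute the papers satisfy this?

229080

Inclusion-exclusion on the 4 forbidden self-matches:
Σ_{j=0}^{4} (-1)^j C(4,j)(9-j)!
= C(4,0)·9! - C(4,1)·8! + C(4,2)·7! - C(4,3)·6! + C(4,4)·5!
= 362880 - 161280 + 30240 - 2880 + 120
= 229080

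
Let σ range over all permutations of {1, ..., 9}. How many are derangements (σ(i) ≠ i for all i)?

133496

!9 is the nearest integer to 9!/e.
9! = 362880, and 362880/e ≈ 133496.09, so !9 = 133496.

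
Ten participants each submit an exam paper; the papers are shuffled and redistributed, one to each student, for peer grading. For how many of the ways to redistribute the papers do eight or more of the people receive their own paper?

46

# with exactly i fixed is C(10,i)·!(10-i); sum over i=8..10:
  i=8: C(10,8)·!2 = 45·1 = 45
  i=9: C(10,9)·!1 = 10·0 = 0
  i=10: C(10,10)·!0 = 1·1 = 1
Total = 46.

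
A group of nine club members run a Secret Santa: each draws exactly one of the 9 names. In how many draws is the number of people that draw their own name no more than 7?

362879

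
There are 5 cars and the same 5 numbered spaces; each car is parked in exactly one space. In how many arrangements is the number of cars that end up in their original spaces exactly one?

Choose which one of the 5 is fixed: C(5,1) = 5.
The other 4 form a derangement: !4 = 9.
Total: 5 × 9 = 45.

45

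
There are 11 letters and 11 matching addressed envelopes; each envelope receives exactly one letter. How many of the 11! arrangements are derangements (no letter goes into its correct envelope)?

14684570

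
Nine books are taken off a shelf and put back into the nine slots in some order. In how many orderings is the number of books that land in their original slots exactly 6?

168

Pick the 6 fixed positions: C(9,6) = 84 ways.
The remaining 3 must be deranged: !3 = 2.
Total: 84 × 2 = 168.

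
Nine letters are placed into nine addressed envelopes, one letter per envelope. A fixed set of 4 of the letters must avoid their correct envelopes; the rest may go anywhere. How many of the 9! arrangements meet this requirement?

Inclusion-exclusion on the 4 forbidden self-matches:
Σ_{j=0}^{4} (-1)^j C(4,j)(9-j)!
= C(4,0)·9! - C(4,1)·8! + C(4,2)·7! - C(4,3)·6! + C(4,4)·5!
= 362880 - 161280 + 30240 - 2880 + 120
= 229080

229080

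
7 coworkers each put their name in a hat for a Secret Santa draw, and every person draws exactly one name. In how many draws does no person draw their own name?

1854

!7 = 7! · Σ_{k=0}^{7} (-1)^k/k!
= 7! - 7!/1! + 7!/2! - 7!/3! + 7!/4! - 7!/5! + 7!/6! - 7!/7!
= 5040 - 5040 + 2520 - 840 + 210 - 42 + 7 - 1
= 1854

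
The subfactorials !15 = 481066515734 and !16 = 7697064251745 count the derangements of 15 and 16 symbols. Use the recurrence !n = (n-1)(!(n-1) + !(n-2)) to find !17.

!17 = (17-1)·(!16 + !15) = 16·(7697064251745 + 481066515734) = 16·8178130767479 = 130850092279664.

130850092279664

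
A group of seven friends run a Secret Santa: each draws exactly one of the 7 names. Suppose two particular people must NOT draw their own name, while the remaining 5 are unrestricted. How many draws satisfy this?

3720

Inclusion-exclusion on the 2 forbidden self-matches:
Σ_{j=0}^{2} (-1)^j C(2,j)(7-j)!
= C(2,0)·7! - C(2,1)·6! + C(2,2)·5!
= 5040 - 1440 + 120
= 3720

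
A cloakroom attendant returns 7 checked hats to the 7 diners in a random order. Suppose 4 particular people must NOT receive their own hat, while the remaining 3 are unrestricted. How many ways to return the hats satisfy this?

2790

Let A_j be the event that the j-th constrained one is fixed. By inclusion-exclusion over the 4 events:
Σ_{j=0}^{4} (-1)^j C(4,j)(7-j)!
= C(4,0)·7! - C(4,1)·6! + C(4,2)·5! - C(4,3)·4! + C(4,4)·3!
= 5040 - 2880 + 720 - 96 + 6
= 2790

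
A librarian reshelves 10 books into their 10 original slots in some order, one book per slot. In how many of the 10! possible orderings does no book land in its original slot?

1334961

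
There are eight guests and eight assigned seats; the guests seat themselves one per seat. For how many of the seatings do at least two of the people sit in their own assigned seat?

10655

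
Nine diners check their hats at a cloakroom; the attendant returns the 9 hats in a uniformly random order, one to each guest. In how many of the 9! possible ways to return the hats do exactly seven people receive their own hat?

36

Pick the 7 fixed positions: C(9,7) = 36 ways.
The remaining 2 must be deranged: !2 = 1.
Total: 36 × 1 = 36.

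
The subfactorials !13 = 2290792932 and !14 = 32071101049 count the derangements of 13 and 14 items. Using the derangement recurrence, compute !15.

481066515734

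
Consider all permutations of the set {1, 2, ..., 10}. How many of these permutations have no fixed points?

1334961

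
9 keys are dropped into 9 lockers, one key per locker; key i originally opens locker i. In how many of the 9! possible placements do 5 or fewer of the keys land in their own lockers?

Sum C(9,i)·!(9-i) for i = 0..5:
  i=0: C(9,0)·!9 = 1·133496 = 133496
  i=1: C(9,1)·!8 = 9·14833 = 133497
  i=2: C(9,2)·!7 = 36·1854 = 66744
  i=3: C(9,3)·!6 = 84·265 = 22260
  i=4: C(9,4)·!5 = 126·44 = 5544
  i=5: C(9,5)·!4 = 126·9 = 1134
Total = 362675.

362675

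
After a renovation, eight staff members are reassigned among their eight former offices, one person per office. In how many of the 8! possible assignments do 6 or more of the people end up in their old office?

# with exactly i fixed is C(8,i)·!(8-i); sum over i=6..8:
  i=6: C(8,6)·!2 = 28·1 = 28
  i=7: C(8,7)·!1 = 8·0 = 0
  i=8: C(8,8)·!0 = 1·1 = 1
Total = 29.

29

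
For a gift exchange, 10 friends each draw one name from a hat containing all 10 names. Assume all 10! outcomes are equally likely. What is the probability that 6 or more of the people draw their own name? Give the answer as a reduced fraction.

17/28350

Favorable outcomes: Σ_{i≥6} C(10,i)·!(10-i) = 210·9 + 120·2 + 45·1 + 10·0 + 1·1 = 2176.
Total outcomes: 10! = 3628800.
Probability = 2176/3628800 = 17/28350.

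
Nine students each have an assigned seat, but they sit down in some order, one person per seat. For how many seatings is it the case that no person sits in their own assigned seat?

133496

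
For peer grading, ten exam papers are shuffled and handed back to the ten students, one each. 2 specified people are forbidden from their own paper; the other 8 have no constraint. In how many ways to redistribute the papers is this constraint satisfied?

2943360

Inclusion-exclusion on the 2 forbidden self-matches:
Σ_{j=0}^{2} (-1)^j C(2,j)(10-j)!
= C(2,0)·10! - C(2,1)·9! + C(2,2)·8!
= 3628800 - 725760 + 40320
= 2943360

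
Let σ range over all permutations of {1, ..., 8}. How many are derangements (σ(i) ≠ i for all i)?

!8 is the nearest integer to 8!/e.
8! = 40320, and 40320/e ≈ 14832.90, so !8 = 14833.

14833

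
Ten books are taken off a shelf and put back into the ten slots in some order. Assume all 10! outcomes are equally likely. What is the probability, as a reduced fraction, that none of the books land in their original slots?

16481/44800

Favorable outcomes: !10 = 1334961.
Total outcomes: 10! = 3628800.
Probability = 1334961/3628800 = 16481/44800.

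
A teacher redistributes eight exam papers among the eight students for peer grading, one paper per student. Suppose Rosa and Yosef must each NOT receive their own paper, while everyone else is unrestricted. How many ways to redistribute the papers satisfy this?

30960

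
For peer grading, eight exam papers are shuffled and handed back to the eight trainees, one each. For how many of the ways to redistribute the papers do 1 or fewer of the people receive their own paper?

Sum C(8,i)·!(8-i) for i = 0..1:
  i=0: C(8,0)·!8 = 1·14833 = 14833
  i=1: C(8,1)·!7 = 8·1854 = 14832
Total = 29665.

29665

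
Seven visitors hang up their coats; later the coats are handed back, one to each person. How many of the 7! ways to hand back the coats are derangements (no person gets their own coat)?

1854

!7 is the nearest integer to 7!/e.
7! = 5040, and 5040/e ≈ 1854.11, so !7 = 1854.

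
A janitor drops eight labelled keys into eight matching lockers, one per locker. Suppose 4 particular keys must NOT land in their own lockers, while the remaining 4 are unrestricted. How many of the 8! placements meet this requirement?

24024

Let A_j be the event that the j-th constrained one is fixed. By inclusion-exclusion over the 4 events:
Σ_{j=0}^{4} (-1)^j C(4,j)(8-j)!
= C(4,0)·8! - C(4,1)·7! + C(4,2)·6! - C(4,3)·5! + C(4,4)·4!
= 40320 - 20160 + 4320 - 480 + 24
= 24024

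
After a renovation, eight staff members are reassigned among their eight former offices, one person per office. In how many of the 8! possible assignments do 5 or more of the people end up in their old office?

141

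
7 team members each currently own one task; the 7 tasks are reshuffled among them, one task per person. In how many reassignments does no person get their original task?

Use !n = n·!(n-1) + (-1)^n.
!7 = 7·265 - 1 = 1854

1854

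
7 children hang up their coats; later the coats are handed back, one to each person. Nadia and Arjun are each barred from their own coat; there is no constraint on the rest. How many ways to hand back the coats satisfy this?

3720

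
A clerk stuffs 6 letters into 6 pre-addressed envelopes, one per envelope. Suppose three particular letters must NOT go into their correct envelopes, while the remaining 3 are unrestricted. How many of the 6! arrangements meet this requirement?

426

Let A_j be the event that the j-th constrained one is fixed. By inclusion-exclusion over the 3 events:
Σ_{j=0}^{3} (-1)^j C(3,j)(6-j)!
= C(3,0)·6! - C(3,1)·5! + C(3,2)·4! - C(3,3)·3!
= 720 - 360 + 72 - 6
= 426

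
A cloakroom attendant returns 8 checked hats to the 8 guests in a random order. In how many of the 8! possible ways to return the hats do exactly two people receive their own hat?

7420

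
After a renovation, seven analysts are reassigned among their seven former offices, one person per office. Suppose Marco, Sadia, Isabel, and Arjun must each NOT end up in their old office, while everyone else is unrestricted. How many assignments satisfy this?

2790

Inclusion-exclusion on the 4 forbidden self-matches:
Σ_{j=0}^{4} (-1)^j C(4,j)(7-j)!
= C(4,0)·7! - C(4,1)·6! + C(4,2)·5! - C(4,3)·4! + C(4,4)·3!
= 5040 - 2880 + 720 - 96 + 6
= 2790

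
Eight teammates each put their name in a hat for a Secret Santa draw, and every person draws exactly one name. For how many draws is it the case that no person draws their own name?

14833

Use !n = n·!(n-1) + (-1)^n.
!8 = 8·1854 + 1 = 14833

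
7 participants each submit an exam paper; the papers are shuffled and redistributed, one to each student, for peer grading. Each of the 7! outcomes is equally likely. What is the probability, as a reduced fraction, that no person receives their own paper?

103/280

Favorable outcomes: !7 = 1854.
Total outcomes: 7! = 5040.
Probability = 1854/5040 = 103/280.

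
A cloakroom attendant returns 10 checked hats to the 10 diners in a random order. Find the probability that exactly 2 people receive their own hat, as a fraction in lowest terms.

2119/11520

Favorable outcomes: C(10,2)·!8 = 45·14833 = 667485.
Total outcomes: 10! = 3628800.
Probability = 667485/3628800 = 2119/11520.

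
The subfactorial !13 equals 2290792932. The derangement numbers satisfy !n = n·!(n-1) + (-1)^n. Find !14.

32071101049

!14 = 14·2290792932 + 1 = 32071101049.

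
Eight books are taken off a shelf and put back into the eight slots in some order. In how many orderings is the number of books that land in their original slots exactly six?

Pick the 6 fixed positions: C(8,6) = 28 ways.
The other 2 form a derangement: !2 = 1.
Total: 28 × 1 = 28.

28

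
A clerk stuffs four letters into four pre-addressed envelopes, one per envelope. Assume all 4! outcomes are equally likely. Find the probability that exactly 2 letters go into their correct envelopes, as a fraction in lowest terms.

Favorable outcomes: C(4,2)·!2 = 6·1 = 6.
Total outcomes: 4! = 24.
Probability = 6/24 = 1/4.

1/4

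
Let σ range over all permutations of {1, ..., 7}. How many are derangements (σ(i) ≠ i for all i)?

1854

The number of derangements of 7 is !7 = Σ_{k=0}^{7} (-1)^k·7!/k!
= 7! - 7!/1! + 7!/2! - 7!/3! + 7!/4! - 7!/5! + 7!/6! - 7!/7!
= 5040 - 5040 + 2520 - 840 + 210 - 42 + 7 - 1
= 1854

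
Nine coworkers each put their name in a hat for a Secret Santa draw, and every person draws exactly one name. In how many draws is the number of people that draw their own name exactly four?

5544

Pick the 4 fixed positions: C(9,4) = 126 ways.
The other 5 form a derangement: !5 = 44.
Total: 126 × 44 = 5544.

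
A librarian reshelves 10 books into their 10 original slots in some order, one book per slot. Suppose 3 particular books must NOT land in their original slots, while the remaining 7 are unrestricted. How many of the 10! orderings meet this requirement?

2656080

Let A_j be the event that the j-th constrained one is fixed. By inclusion-exclusion over the 3 events:
Σ_{j=0}^{3} (-1)^j C(3,j)(10-j)!
= C(3,0)·10! - C(3,1)·9! + C(3,2)·8! - C(3,3)·7!
= 3628800 - 1088640 + 120960 - 5040
= 2656080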